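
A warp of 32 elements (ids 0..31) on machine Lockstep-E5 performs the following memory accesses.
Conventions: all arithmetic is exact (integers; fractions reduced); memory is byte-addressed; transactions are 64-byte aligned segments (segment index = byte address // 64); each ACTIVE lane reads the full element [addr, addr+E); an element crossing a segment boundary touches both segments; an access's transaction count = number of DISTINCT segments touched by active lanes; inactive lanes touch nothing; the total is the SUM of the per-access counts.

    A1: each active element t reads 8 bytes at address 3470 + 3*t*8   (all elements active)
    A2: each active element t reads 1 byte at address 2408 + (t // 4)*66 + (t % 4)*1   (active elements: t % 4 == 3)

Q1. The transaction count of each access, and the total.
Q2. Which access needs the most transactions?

A1: 12 transactions
A2: 8 transactions

Answer: 12,8; total 20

Answer: A1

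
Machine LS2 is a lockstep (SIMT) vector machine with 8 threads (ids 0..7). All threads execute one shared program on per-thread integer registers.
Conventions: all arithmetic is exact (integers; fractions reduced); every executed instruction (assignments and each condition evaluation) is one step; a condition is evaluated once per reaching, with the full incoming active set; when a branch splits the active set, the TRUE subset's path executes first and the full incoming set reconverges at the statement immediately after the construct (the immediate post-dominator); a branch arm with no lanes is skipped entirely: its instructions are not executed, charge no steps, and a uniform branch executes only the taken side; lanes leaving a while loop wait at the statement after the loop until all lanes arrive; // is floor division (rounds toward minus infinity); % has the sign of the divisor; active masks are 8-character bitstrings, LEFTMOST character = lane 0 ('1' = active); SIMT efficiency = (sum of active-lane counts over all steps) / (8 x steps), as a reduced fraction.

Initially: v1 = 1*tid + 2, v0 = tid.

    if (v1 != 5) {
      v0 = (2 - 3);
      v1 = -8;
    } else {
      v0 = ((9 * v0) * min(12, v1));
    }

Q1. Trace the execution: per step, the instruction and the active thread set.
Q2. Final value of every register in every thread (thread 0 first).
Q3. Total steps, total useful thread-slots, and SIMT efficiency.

step 0: eval (v1 != 5)               11111111
step 1: v0 <- (2 - 3)                11101111
step 2: v1 <- -8                     11101111
step 3: v0 <- ((9 * v0) * min(12, v1)) 00010000

Answer: 4 steps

v1: -8,-8,-8,5,-8,-8,-8,-8
v0: -1,-1,-1,135,-1,-1,-1,-1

steps = 4; useful = 23; efficiency = 23/32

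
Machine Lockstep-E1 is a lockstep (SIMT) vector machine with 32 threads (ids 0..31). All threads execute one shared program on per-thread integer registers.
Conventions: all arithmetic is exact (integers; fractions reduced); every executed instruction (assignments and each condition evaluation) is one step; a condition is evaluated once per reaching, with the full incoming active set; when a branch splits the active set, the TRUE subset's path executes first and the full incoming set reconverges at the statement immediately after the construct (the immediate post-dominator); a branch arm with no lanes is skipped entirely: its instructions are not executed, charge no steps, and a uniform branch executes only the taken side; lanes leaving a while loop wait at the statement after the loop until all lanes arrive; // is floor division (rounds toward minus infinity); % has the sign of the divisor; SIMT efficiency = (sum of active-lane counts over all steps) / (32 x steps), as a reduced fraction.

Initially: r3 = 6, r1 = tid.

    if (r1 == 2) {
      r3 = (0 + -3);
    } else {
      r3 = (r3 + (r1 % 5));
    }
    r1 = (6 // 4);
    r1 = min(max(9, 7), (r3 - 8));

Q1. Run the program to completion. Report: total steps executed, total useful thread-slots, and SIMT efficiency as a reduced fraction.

Answer: 5 steps, 128 useful, 4/5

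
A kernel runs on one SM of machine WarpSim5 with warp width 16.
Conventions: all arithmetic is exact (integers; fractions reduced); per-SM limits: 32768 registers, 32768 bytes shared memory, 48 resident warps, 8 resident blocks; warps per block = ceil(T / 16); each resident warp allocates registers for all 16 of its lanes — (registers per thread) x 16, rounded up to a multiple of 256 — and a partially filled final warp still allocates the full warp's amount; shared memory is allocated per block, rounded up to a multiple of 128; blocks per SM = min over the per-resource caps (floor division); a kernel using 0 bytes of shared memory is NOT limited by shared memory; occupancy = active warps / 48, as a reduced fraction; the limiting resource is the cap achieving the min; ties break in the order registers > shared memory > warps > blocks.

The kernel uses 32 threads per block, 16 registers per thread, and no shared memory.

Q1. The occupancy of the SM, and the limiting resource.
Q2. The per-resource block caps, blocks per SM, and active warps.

Answer: occupancy 1/3, limited by blocks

registers: 64 blocks
shared memory: no limit (kernel uses none)
warps: 24 blocks
blocks: 8 blocks

Answer: 8 blocks, 16 active warps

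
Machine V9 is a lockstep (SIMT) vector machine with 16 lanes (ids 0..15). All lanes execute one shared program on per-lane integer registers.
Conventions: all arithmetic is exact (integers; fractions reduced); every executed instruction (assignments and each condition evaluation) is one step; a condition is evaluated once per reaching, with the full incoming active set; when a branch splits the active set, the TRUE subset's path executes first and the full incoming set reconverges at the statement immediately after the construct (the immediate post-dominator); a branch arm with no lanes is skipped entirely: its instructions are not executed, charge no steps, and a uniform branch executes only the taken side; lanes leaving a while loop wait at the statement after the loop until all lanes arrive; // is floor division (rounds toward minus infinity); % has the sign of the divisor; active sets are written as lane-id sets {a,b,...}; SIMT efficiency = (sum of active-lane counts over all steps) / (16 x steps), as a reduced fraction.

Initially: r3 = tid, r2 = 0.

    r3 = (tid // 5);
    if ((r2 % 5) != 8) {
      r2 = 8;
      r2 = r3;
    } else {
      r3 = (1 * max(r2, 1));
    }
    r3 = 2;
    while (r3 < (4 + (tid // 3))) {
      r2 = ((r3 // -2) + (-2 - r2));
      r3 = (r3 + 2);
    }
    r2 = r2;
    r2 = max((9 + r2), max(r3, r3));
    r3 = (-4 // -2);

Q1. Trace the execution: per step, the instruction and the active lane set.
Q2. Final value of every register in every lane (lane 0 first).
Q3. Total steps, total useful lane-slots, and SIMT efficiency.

step 0: r3 <- (tid // 5)             {0,1,2,3,4,5,6,7,8,9,10,11,12,13,14,15}
step 1: eval ((r2 % 5) != 8)         {0,1,2,3,4,5,6,7,8,9,10,11,12,13,14,15}
step 2: r2 <- 8                      {0,1,2,3,4,5,6,7,8,9,10,11,12,13,14,15}
step 3: r2 <- r3                     {0,1,2,3,4,5,6,7,8,9,10,11,12,13,14,15}
step 4: r3 <- 2                      {0,1,2,3,4,5,6,7,8,9,10,11,12,13,14,15}
step 5: eval (r3 < (4 + (tid // 3))) {0,1,2,3,4,5,6,7,8,9,10,11,12,13,14,15}
step 6: r2 <- ((r3 // -2) + (-2 - r2)) {0,1,2,3,4,5,6,7,8,9,10,11,12,13,14,15}
step 7: r3 <- (r3 + 2)               {0,1,2,3,4,5,6,7,8,9,10,11,12,13,14,15}
step 8: eval (r3 < (4 + (tid // 3))) {0,1,2,3,4,5,6,7,8,9,10,11,12,13,14,15}
step 9: r2 <- ((r3 // -2) + (-2 - r2)) {3,4,5,6,7,8,9,10,11,12,13,14,15}
step 10: r3 <- (r3 + 2)               {3,4,5,6,7,8,9,10,11,12,13,14,15}
step 11: eval (r3 < (4 + (tid // 3))) {3,4,5,6,7,8,9,10,11,12,13,14,15}
step 12: r2 <- ((r3 // -2) + (-2 - r2)) {9,10,11,12,13,14,15}
step 13: r3 <- (r3 + 2)               {9,10,11,12,13,14,15}
step 14: eval (r3 < (4 + (tid // 3))) {9,10,11,12,13,14,15}
step 15: r2 <- ((r3 // -2) + (-2 - r2)) {15}
step 16: r3 <- (r3 + 2)               {15}
step 17: eval (r3 < (4 + (tid // 3))) {15}
step 18: r2 <- r2                     {0,1,2,3,4,5,6,7,8,9,10,11,12,13,14,15}
step 19: r2 <- max((9 + r2), max(r3, r3)) {0,1,2,3,4,5,6,7,8,9,10,11,12,13,14,15}
step 20: r3 <- (-4 // -2)             {0,1,2,3,4,5,6,7,8,9,10,11,12,13,14,15}

Answer: 21 steps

r3: 2,2,2,2,2,2,2,2,2,2,2,2,2,2,2,2
r2: 6,6,6,8,8,9,9,9,9,8,8,8,8,8,8,10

steps = 21; useful = 255; efficiency = 255/336 = 85/112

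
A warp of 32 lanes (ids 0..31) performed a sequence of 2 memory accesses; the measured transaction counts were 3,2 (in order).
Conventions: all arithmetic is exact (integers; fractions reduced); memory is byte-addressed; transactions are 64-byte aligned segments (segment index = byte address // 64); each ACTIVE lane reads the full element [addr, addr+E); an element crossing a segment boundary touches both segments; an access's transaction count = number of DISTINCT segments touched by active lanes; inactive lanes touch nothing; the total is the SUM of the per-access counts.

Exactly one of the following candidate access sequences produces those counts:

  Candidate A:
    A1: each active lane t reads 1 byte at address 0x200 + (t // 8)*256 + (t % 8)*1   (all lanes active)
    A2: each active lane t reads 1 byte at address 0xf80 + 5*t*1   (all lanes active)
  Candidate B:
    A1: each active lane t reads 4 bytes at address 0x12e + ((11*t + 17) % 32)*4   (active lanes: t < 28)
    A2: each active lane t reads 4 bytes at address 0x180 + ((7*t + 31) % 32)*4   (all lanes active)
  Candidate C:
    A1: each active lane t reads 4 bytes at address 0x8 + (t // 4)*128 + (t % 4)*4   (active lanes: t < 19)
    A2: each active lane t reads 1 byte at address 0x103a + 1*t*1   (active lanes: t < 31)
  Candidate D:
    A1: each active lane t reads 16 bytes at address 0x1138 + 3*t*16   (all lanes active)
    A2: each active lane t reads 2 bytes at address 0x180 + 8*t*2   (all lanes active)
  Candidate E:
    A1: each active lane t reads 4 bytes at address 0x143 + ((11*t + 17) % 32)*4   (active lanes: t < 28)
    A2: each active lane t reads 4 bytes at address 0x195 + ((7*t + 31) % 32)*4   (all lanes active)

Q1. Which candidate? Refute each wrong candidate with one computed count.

A: A1 gives 4 transactions, not 3
C: A1 gives 5 transactions, not 3
D: A1 gives 25 transactions, not 3
E: A2 gives 3 transactions, not 2
B: all counts match (3,2)

Answer: B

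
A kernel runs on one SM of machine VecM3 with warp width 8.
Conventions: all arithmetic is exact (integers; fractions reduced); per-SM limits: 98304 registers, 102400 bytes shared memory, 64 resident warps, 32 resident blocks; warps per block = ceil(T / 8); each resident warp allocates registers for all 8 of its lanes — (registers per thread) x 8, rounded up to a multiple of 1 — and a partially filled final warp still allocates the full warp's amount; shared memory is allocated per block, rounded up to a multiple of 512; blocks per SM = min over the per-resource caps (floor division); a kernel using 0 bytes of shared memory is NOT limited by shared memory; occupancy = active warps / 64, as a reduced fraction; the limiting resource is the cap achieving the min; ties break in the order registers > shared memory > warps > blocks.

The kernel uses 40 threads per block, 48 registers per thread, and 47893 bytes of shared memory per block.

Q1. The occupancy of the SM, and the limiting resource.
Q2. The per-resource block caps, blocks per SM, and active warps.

Answer: occupancy 5/32, limited by shared memory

registers: 51 blocks
shared memory: 2 blocks
warps: 12 blocks
blocks: 32 blocks

Answer: 2 blocks, 10 active warps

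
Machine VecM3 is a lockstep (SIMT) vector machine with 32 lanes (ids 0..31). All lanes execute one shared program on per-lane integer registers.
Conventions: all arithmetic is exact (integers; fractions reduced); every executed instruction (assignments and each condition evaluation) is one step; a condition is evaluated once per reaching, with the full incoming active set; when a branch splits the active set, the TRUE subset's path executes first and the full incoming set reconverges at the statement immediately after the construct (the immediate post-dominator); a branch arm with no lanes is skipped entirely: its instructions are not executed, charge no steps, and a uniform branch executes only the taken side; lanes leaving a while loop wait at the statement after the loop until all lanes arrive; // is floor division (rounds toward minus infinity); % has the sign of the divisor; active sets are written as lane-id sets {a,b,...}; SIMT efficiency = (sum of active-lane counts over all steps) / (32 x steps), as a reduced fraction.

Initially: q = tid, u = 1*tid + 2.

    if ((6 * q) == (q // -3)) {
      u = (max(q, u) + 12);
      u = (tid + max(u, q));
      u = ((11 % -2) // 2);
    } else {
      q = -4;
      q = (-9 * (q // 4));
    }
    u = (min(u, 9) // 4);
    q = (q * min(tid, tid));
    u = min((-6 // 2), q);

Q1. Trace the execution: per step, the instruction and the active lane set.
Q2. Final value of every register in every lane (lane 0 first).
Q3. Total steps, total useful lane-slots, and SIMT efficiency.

step 0: eval ((6 * q) == (q // -3))  {0,1,2,3,4,5,6,7,8,9,10,11,12,13,14,15,16,17,18,19,20,21,22,23,24,25,26,27,28,29,30,31}
step 1: u <- (max(q, u) + 12)        {0}
step 2: u <- (tid + max(u, q))       {0}
step 3: u <- ((11 % -2) // 2)        {0}
step 4: q <- -4                      {1,2,3,4,5,6,7,8,9,10,11,12,13,14,15,16,17,18,19,20,21,22,23,24,25,26,27,28,29,30,31}
step 5: q <- (-9 * (q // 4))         {1,2,3,4,5,6,7,8,9,10,11,12,13,14,15,16,17,18,19,20,21,22,23,24,25,26,27,28,29,30,31}
step 6: u <- (min(u, 9) // 4)        {0,1,2,3,4,5,6,7,8,9,10,11,12,13,14,15,16,17,18,19,20,21,22,23,24,25,26,27,28,29,30,31}
step 7: q <- (q * min(tid, tid))     {0,1,2,3,4,5,6,7,8,9,10,11,12,13,14,15,16,17,18,19,20,21,22,23,24,25,26,27,28,29,30,31}
step 8: u <- min((-6 // 2), q)       {0,1,2,3,4,5,6,7,8,9,10,11,12,13,14,15,16,17,18,19,20,21,22,23,24,25,26,27,28,29,30,31}

Answer: 9 steps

q: 0,9,18,27,36,45,54,63,72,81,90,99,108,117,126,135,144,153,162,171,180,189,198,207,216,225,234,243,252,261,270,279
u: -3,-3,-3,-3,-3,-3,-3,-3,-3,-3,-3,-3,-3,-3,-3,-3,-3,-3,-3,-3,-3,-3,-3,-3,-3,-3,-3,-3,-3,-3,-3,-3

steps = 9; useful = 193; efficiency = 193/288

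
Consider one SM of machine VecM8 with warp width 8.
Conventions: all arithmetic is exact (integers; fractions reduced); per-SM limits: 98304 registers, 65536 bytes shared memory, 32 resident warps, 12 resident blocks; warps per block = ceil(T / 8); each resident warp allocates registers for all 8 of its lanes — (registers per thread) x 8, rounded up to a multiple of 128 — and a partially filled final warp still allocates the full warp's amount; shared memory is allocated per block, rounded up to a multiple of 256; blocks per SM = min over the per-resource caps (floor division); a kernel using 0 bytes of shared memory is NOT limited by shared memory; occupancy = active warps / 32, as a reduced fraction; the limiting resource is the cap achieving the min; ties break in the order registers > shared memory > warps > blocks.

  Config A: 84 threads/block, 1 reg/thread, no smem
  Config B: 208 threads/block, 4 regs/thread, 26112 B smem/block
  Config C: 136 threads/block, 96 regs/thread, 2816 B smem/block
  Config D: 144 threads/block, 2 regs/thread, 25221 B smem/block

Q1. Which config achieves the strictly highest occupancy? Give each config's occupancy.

occupancies: A 11/16, B 13/16, C 17/32, D 9/16

Answer: B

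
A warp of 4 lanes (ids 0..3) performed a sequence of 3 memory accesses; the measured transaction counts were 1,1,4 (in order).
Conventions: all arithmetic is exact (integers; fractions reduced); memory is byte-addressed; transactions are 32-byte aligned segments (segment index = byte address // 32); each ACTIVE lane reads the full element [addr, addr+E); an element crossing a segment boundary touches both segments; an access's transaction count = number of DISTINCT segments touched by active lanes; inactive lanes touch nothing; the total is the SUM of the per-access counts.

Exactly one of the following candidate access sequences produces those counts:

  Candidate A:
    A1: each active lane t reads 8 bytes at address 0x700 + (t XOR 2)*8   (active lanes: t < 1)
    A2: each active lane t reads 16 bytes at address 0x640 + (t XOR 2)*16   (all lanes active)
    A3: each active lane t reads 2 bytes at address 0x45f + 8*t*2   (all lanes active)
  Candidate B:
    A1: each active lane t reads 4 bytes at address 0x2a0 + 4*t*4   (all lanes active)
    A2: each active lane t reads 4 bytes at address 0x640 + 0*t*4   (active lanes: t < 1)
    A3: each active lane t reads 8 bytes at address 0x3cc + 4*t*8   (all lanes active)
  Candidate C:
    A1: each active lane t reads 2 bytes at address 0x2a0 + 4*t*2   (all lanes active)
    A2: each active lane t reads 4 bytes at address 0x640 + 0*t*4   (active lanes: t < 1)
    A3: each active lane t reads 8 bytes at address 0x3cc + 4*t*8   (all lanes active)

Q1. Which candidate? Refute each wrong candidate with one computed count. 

A: A2 gives 2 transactions, not 1
B: A1 gives 2 transactions, not 1
C: all counts match (1,1,4)

Answer: C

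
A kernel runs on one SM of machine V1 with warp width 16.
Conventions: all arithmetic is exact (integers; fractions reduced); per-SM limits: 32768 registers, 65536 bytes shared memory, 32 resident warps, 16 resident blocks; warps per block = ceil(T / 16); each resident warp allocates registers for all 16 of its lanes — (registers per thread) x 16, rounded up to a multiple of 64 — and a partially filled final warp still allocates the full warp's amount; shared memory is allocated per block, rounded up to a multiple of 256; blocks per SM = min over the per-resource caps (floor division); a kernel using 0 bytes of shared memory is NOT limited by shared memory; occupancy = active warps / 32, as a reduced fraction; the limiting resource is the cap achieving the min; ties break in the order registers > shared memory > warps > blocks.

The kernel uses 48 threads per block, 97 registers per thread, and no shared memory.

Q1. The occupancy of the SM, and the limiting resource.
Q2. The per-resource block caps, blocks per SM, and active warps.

Answer: occupancy 9/16, limited by registers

registers: 6 blocks
shared memory: no limit (kernel uses none)
warps: 10 blocks
blocks: 16 blocks

Answer: 6 blocks, 18 active warps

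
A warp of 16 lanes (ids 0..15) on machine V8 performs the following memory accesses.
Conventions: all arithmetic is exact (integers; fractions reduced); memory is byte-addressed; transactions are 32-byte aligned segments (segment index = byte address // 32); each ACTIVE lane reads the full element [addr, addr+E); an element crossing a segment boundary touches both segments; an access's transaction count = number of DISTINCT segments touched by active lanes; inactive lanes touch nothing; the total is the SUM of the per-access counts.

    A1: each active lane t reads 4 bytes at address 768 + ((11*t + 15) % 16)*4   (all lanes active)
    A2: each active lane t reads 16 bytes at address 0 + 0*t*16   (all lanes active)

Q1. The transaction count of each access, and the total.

A1: 2 transactions
A2: 1 transaction

Answer: 2,1; total 3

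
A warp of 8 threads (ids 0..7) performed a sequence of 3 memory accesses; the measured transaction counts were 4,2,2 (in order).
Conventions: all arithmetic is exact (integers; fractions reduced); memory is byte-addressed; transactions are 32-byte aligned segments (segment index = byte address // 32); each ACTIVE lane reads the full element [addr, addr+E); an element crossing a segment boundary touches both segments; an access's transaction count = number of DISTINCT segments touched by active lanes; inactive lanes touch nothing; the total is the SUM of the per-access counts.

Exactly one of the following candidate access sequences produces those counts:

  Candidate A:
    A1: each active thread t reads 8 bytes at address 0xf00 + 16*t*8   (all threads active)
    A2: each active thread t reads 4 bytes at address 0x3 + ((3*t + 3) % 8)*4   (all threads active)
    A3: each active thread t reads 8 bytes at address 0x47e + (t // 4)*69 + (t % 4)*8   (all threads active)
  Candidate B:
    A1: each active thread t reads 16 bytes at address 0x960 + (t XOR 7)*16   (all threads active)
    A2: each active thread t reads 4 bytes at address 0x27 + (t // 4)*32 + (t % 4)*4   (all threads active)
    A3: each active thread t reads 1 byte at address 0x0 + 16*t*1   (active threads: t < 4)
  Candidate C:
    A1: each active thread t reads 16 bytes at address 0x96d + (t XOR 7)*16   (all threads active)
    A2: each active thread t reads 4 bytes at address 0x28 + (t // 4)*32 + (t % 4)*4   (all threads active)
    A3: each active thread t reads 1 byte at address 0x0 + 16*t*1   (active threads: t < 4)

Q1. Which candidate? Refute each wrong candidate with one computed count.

A: A1 gives 8 transactions, not 4
C: A1 gives 5 transactions, not 4
B: all counts match (4,2,2)

Answer: B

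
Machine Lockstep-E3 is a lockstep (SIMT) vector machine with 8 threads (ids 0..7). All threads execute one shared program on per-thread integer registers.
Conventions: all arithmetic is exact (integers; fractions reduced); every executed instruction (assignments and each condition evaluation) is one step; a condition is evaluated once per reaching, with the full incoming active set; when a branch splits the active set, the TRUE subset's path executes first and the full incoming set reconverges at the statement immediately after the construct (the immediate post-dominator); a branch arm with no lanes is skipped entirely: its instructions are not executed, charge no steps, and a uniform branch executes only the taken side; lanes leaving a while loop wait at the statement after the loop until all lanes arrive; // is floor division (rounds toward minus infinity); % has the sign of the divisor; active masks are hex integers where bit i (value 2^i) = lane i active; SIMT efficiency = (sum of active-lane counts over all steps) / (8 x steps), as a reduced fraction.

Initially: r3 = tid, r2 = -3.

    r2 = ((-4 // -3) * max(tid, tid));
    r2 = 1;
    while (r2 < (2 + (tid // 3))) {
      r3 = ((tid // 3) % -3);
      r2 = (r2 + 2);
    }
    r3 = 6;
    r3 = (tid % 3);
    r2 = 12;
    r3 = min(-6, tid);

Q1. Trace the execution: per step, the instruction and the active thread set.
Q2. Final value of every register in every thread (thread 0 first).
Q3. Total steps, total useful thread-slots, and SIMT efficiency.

step 0: r2 <- ((-4 // -3) * max(tid, tid)) 0xff
step 1: r2 <- 1                      0xff
step 2: eval (r2 < (2 + (tid // 3))) 0xff
step 3: r3 <- ((tid // 3) % -3)      0xff
step 4: r2 <- (r2 + 2)               0xff
step 5: eval (r2 < (2 + (tid // 3))) 0xff
step 6: r3 <- ((tid // 3) % -3)      0xc0
step 7: r2 <- (r2 + 2)               0xc0
step 8: eval (r2 < (2 + (tid // 3))) 0xc0
step 9: r3 <- 6                      0xff
step 10: r3 <- (tid % 3)              0xff
step 11: r2 <- 12                     0xff
step 12: r3 <- min(-6, tid)           0xff

Answer: 13 steps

r3: -6,-6,-6,-6,-6,-6,-6,-6
r2: 12,12,12,12,12,12,12,12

steps = 13; useful = 86; efficiency = 86/104 = 43/52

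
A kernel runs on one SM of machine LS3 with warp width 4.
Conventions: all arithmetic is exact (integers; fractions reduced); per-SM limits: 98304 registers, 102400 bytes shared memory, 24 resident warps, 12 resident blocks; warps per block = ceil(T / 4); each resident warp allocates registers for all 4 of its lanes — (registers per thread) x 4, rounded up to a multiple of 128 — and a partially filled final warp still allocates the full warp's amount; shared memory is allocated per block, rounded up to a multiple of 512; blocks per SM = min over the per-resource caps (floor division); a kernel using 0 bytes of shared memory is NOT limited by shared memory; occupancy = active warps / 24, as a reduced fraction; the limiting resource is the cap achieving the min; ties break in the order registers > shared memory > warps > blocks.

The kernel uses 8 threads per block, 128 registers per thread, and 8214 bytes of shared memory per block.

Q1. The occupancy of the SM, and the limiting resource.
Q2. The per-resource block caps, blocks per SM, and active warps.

Answer: occupancy 11/12, limited by shared memory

registers: 96 blocks
shared memory: 11 blocks
warps: 12 blocks
blocks: 12 blocks

Answer: 11 blocks, 22 active warps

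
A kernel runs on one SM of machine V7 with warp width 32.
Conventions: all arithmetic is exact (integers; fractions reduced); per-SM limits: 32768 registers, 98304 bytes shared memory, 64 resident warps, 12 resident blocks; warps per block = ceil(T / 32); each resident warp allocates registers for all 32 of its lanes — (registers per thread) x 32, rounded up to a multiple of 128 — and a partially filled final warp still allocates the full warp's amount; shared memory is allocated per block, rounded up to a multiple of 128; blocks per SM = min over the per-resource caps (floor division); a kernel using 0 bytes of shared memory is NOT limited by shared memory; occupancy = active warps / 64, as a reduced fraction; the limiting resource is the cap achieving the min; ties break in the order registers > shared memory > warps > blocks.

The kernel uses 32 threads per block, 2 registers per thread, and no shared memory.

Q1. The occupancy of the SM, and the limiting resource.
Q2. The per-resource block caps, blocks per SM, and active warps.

Answer: occupancy 3/16, limited by blocks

registers: 256 blocks
shared memory: no limit (kernel uses none)
warps: 64 blocks
blocks: 12 blocks

Answer: 12 blocks, 12 active warps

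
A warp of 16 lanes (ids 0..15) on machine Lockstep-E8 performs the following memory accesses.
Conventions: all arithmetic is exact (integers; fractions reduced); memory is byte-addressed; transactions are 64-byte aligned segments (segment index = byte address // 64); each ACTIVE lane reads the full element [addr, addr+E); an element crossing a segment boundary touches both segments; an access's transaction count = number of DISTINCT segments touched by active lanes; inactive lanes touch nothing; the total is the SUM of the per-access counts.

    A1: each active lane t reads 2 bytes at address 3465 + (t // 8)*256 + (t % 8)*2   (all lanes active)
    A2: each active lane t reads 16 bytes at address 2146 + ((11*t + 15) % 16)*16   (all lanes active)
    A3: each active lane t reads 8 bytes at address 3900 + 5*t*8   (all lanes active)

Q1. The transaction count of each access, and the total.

A1: 2 transactions
A2: 5 transactions
A3: 11 transactions

Answer: 2,5,11; total 18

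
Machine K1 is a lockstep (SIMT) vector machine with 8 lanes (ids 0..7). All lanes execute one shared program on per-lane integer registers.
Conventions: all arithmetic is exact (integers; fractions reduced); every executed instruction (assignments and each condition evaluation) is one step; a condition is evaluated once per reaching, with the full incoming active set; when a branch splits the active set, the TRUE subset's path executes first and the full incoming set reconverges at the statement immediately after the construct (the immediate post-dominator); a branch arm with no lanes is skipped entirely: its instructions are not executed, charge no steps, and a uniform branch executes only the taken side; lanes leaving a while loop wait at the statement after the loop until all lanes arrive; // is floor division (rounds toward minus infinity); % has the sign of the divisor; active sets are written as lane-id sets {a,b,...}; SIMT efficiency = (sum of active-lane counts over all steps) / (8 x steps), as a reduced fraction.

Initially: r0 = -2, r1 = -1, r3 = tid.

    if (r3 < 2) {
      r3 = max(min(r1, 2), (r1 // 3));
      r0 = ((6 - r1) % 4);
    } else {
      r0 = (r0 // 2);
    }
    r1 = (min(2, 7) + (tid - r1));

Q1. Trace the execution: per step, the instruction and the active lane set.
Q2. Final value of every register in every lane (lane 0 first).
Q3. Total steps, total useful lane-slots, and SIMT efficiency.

step 0: eval (r3 < 2)                {0,1,2,3,4,5,6,7}
step 1: r3 <- max(min(r1, 2), (r1 // 3)) {0,1}
step 2: r0 <- ((6 - r1) % 4)         {0,1}
step 3: r0 <- (r0 // 2)              {2,3,4,5,6,7}
step 4: r1 <- (min(2, 7) + (tid - r1)) {0,1,2,3,4,5,6,7}

Answer: 5 steps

r0: 3,3,-1,-1,-1,-1,-1,-1
r1: 3,4,5,6,7,8,9,10
r3: -1,-1,2,3,4,5,6,7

steps = 5; useful = 26; efficiency = 26/40 = 13/20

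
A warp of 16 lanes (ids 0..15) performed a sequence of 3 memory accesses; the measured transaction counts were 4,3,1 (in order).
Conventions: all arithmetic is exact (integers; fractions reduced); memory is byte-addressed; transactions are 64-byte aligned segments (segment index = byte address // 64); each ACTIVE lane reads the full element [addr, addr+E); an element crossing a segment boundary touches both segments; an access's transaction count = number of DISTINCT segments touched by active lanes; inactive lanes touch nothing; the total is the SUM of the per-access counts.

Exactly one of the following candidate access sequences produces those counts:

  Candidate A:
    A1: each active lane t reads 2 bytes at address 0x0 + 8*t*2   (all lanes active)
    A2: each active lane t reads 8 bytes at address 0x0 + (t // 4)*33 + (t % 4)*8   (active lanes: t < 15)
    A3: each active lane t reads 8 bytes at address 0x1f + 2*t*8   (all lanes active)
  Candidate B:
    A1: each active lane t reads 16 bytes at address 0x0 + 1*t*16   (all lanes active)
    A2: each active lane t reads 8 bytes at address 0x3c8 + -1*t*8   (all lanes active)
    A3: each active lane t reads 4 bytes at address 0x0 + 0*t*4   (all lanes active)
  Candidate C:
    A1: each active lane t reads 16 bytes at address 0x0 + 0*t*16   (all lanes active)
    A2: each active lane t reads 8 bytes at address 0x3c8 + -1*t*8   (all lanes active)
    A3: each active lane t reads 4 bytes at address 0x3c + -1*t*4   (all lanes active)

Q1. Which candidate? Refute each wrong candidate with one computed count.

A: A2 gives 2 transactions, not 3
C: A1 gives 1 transaction, not 4
B: all counts match (4,3,1)

Answer: B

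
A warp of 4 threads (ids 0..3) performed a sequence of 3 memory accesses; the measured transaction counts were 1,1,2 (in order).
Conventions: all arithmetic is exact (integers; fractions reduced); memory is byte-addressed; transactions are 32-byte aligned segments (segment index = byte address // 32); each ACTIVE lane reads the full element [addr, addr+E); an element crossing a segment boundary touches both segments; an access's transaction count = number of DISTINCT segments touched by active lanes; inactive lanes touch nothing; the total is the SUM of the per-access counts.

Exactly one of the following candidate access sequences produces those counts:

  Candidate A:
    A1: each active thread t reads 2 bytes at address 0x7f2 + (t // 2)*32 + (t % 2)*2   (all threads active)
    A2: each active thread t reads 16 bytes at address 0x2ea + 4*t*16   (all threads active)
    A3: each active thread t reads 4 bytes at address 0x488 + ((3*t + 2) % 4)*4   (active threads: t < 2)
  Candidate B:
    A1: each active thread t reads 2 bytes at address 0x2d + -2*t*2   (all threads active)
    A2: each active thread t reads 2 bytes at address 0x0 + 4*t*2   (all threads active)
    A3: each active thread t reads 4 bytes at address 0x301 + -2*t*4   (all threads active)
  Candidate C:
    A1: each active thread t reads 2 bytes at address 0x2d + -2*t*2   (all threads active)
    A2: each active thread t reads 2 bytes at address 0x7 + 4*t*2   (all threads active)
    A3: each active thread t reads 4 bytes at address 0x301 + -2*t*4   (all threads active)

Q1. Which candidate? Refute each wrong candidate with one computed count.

A: A1 gives 2 transactions, not 1
C: A2 gives 2 transactions, not 1
B: all counts match (1,1,2)

Answer: B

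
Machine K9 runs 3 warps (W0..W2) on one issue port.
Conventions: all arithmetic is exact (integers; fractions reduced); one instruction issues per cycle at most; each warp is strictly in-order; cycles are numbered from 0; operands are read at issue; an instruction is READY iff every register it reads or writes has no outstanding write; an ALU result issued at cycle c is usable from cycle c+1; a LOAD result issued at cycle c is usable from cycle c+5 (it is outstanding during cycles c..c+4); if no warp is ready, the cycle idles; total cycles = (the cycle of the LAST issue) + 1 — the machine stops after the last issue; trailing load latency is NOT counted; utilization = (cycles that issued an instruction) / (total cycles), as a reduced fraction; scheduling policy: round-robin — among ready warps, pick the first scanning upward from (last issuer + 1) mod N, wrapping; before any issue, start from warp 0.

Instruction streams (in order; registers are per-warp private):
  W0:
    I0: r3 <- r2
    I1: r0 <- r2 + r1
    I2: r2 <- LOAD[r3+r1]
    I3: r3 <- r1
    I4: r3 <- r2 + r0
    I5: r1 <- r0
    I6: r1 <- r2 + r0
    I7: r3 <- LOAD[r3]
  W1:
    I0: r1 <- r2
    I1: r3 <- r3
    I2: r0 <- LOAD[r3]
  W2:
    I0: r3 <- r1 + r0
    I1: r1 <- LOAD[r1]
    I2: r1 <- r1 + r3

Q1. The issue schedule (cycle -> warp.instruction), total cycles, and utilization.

cycle 0: W0.I0
cycle 1: W1.I0
cycle 2: W2.I0
cycle 3: W0.I1
cycle 4: W1.I1
cycle 5: W2.I1
cycle 6: W0.I2
cycle 7: W1.I2
cycle 8: W0.I3
cycle 9: idle
cycle 10: W2.I2
cycle 11: W0.I4
cycle 12: W0.I5
cycle 13: W0.I6
cycle 14: W0.I7

Answer: 15 cycles, utilization 14/15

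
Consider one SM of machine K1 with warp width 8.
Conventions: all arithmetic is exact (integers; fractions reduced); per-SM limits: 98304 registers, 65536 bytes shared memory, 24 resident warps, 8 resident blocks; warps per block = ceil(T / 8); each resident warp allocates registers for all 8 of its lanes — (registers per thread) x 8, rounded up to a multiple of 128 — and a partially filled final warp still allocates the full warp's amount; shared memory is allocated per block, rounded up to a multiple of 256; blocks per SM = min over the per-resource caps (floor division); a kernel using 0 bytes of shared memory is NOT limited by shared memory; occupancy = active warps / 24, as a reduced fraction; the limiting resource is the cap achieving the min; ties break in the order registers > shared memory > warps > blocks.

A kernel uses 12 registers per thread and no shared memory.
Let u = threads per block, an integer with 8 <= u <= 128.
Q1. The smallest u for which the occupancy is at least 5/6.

Answer: u = 17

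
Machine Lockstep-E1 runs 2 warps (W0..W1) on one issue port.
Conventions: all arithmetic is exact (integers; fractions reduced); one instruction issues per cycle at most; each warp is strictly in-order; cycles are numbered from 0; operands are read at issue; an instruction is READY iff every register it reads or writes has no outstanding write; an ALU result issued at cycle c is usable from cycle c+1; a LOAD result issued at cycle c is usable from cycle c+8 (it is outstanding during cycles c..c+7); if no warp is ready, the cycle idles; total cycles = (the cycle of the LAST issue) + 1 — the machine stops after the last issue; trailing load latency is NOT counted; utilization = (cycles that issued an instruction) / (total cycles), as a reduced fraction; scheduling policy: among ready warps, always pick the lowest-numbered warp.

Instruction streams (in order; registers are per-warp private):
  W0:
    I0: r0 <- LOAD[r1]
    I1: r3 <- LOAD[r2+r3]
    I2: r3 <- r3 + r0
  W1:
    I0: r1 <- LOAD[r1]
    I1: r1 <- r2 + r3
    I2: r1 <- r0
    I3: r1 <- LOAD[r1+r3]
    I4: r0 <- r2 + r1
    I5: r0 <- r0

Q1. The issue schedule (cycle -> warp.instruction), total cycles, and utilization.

cycle 0: W0.I0
cycle 1: W0.I1
cycle 2: W1.I0
cycle 3: idle
cycle 4: idle
cycle 5: idle
cycle 6: idle
cycle 7: idle
cycle 8: idle
cycle 9: W0.I2
cycle 10: W1.I1
cycle 11: W1.I2
cycle 12: W1.I3
cycle 13: idle
cycle 14: idle
cycle 15: idle
cycle 16: idle
cycle 17: idle
cycle 18: idle
cycle 19: idle
cycle 20: W1.I4
cycle 21: W1.I5

Answer: 22 cycles, utilization 9/22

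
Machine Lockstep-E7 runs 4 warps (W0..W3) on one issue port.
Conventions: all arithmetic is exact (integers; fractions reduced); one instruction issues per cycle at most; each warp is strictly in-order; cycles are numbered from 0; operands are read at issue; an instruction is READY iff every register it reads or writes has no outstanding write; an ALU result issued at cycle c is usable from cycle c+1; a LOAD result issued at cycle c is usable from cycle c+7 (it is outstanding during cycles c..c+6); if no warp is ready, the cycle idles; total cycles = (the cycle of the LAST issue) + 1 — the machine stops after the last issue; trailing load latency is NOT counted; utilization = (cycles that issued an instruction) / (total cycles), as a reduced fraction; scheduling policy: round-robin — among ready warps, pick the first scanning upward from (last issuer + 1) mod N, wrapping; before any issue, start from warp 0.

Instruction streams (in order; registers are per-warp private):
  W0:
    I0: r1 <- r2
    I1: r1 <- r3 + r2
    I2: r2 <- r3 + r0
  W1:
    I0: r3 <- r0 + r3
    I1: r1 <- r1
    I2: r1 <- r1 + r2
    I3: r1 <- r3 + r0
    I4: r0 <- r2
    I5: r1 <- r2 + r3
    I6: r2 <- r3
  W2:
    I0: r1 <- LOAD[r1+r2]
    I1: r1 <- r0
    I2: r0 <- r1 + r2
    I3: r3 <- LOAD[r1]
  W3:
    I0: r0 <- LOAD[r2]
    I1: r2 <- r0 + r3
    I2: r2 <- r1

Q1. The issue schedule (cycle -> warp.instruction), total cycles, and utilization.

cycle 0: W0.I0
cycle 1: W1.I0
cycle 2: W2.I0
cycle 3: W3.I0
cycle 4: W0.I1
cycle 5: W1.I1
cycle 6: W0.I2
cycle 7: W1.I2
cycle 8: W1.I3
cycle 9: W2.I1
cycle 10: W3.I1
cycle 11: W1.I4
cycle 12: W2.I2
cycle 13: W3.I2
cycle 14: W1.I5
cycle 15: W2.I3
cycle 16: W1.I6

Answer: 17 cycles, utilization 1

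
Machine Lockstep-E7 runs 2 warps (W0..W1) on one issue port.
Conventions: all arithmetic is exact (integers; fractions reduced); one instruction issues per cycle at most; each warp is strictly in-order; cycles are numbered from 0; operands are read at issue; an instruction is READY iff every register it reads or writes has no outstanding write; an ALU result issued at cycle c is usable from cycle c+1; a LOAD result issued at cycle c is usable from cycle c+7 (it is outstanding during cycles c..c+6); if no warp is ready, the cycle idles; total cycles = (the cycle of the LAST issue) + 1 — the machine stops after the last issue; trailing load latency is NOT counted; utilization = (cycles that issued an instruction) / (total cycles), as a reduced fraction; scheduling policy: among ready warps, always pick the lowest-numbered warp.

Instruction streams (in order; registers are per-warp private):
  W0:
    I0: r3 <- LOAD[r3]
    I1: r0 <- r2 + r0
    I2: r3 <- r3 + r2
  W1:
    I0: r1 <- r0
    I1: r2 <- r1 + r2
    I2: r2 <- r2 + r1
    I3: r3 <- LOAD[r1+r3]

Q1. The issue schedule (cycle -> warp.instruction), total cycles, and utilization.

cycle 0: W0.I0
cycle 1: W0.I1
cycle 2: W1.I0
cycle 3: W1.I1
cycle 4: W1.I2
cycle 5: W1.I3
cycle 6: idle
cycle 7: W0.I2

Answer: 8 cycles, utilization 7/8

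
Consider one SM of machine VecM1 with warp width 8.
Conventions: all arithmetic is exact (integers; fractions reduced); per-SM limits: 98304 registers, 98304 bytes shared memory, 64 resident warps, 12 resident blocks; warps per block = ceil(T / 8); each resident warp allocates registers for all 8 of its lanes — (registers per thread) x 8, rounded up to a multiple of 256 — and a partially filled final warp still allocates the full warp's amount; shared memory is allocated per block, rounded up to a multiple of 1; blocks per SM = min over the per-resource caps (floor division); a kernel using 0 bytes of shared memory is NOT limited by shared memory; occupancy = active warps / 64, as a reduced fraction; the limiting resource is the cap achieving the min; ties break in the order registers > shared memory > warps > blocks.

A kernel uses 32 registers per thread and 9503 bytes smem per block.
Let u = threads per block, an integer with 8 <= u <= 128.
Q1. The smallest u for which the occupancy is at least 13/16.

Answer: u = 41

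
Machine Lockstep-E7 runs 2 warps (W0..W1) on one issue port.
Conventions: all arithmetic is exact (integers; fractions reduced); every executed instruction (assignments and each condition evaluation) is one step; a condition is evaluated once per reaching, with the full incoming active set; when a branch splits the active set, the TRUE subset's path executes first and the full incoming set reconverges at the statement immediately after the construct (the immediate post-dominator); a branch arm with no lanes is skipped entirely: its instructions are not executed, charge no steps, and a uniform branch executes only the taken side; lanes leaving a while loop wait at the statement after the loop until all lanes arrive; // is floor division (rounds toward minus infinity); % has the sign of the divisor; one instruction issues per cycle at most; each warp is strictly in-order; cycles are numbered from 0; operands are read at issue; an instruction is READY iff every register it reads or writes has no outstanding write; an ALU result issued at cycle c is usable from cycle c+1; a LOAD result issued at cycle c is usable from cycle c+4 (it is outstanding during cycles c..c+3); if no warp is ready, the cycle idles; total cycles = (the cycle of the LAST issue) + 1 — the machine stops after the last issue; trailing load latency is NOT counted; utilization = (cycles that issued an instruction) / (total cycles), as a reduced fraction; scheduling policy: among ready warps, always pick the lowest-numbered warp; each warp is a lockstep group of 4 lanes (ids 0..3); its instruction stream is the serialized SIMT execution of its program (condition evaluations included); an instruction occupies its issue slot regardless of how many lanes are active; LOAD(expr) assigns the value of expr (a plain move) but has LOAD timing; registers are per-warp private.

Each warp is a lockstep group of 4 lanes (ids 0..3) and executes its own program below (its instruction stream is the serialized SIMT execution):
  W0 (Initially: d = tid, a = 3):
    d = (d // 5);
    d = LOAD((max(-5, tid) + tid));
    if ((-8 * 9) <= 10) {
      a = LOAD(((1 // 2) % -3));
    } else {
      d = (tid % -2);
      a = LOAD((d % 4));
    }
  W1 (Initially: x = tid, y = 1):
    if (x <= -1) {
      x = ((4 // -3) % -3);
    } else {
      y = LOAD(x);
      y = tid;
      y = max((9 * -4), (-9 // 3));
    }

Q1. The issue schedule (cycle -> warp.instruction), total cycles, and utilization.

cycle 0: W0.I0
cycle 1: W0.I1
cycle 2: W0.I2
cycle 3: W0.I3
cycle 4: W1.I0
cycle 5: W1.I1
cycle 6: idle
cycle 7: idle
cycle 8: idle
cycle 9: W1.I2
cycle 10: W1.I3

Answer: 11 cycles, utilization 8/11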